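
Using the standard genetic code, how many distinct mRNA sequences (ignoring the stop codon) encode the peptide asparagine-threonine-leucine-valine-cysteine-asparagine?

Asn: 2 codons.
Thr: 4 codons.
Leu: 6 codons.
Val: 4 codons.
Cys: 2 codons.
Asn: 2 codons.
2 × 4 × 6 × 4 × 2 × 2 = 768.

768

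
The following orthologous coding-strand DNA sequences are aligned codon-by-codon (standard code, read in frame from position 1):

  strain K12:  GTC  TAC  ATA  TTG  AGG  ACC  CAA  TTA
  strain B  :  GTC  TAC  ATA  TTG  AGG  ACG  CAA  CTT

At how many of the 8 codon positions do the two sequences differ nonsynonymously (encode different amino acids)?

Codon 1: GTC Val / GTC Val — identical.
Codon 2: TAC Tyr / TAC Tyr — identical.
Codon 3: ATA Ile / ATA Ile — identical.
Codon 4: TTG Leu / TTG Leu — identical.
Codon 5: AGG Arg / AGG Arg — identical.
Codon 6: ACC Thr / ACG Thr — synonymous.
Codon 7: CAA Gln / CAA Gln — identical.
Codon 8: TTA Leu / CTT Leu — synonymous.
Nonsynonymous differences: 0.

0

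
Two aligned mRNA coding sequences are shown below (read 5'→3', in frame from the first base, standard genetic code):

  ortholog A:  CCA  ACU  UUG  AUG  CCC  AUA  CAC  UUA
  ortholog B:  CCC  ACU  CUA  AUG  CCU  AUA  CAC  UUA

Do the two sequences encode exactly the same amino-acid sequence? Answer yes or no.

Codon 1: CCA Pro / CCC Pro — synonymous.
Codon 2: ACU Thr / ACU Thr — identical.
Codon 3: UUG Leu / CUA Leu — synonymous.
Codon 4: AUG Met / AUG Met — identical.
Codon 5: CCC Pro / CCU Pro — synonymous.
Codon 6: AUA Ile / AUA Ile — identical.
Codon 7: CAC His / CAC His — identical.
Codon 8: UUA Leu / UUA Leu — identical.
Nonsynonymous differences: 0 → same protein.

yes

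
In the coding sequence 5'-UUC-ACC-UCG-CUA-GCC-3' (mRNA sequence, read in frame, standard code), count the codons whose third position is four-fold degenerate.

4

Codon 1 UUC (Phe): third position 2-fold.
Codon 2 ACC (Thr): third position 4-fold.
Codon 3 UCG (Ser): third position 4-fold.
Codon 4 CUA (Leu): third position 4-fold.
Codon 5 GCC (Ala): third position 4-fold.
Four-fold degenerate third positions: 4.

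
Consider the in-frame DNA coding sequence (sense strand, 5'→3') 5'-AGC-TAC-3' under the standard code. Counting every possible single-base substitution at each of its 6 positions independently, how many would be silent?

Codon 1 (AGC, Ser): 1 synonymous substitution.
Codon 2 (TAC, Tyr): 1 synonymous substitution.
Total: 1 + 1 = 2.

2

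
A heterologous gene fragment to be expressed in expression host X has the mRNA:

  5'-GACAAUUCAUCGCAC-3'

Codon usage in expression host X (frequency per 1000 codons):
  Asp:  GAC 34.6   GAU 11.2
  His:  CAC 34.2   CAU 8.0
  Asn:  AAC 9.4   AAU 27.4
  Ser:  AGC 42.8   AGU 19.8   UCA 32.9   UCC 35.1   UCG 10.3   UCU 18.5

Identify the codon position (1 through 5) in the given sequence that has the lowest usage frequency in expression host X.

Codon 1 GAC (Asp): 34.6 per 1000.
Codon 2 AAU (Asn): 27.4 per 1000.
Codon 3 UCA (Ser): 32.9 per 1000.
Codon 4 UCG (Ser): 10.3 per 1000.
Codon 5 CAC (His): 34.2 per 1000.
Lowest frequency is 10.3 at codon 4.

4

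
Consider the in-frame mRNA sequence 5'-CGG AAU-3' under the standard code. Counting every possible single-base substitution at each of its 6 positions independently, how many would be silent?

Codon 1 (CGG, Arg): 4 synonymous substitutions.
Codon 2 (AAU, Asn): 1 synonymous substitution.
Total: 4 + 1 = 5.

5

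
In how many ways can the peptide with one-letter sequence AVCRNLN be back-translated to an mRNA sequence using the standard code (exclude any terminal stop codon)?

4608

Ala: 4 codons.
Val: 4 codons.
Cys: 2 codons.
Arg: 6 codons.
Asn: 2 codons.
Leu: 6 codons.
Asn: 2 codons.
4 × 4 × 2 × 6 × 2 × 6 × 2 = 4608.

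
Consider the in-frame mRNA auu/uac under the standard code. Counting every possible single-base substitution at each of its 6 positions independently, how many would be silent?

3

Codon 1 (AUU, Ile): 2 synonymous substitutions.
Codon 2 (UAC, Tyr): 1 synonymous substitution.
Total: 2 + 1 = 3.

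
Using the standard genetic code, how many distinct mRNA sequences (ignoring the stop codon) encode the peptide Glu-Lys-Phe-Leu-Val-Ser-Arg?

6912

Glu: 2 codons.
Lys: 2 codons.
Phe: 2 codons.
Leu: 6 codons.
Val: 4 codons.
Ser: 6 codons.
Arg: 6 codons.
2 × 2 × 2 × 6 × 4 × 6 × 6 = 6912.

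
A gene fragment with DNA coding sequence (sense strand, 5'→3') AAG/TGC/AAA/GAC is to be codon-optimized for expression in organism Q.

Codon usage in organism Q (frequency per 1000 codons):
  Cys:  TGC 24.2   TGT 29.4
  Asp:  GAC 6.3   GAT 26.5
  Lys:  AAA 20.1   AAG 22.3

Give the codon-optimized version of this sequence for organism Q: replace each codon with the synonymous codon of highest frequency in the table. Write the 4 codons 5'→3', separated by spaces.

Codon 1 (Lys): best is AAG at 22.3.
Codon 2 (Cys): best is TGT at 29.4.
Codon 3 (Lys): best is AAG at 22.3.
Codon 4 (Asp): best is GAT at 26.5.

AAG TGT AAG GAT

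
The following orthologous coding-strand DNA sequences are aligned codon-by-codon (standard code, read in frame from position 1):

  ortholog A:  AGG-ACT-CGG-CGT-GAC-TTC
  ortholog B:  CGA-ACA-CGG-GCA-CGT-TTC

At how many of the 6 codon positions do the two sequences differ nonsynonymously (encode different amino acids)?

2

Codon 1: AGG Arg / CGA Arg — synonymous.
Codon 2: ACT Thr / ACA Thr — synonymous.
Codon 3: CGG Arg / CGG Arg — identical.
Codon 4: CGT Arg / GCA Ala — nonsynonymous.
Codon 5: GAC Asp / CGT Arg — nonsynonymous.
Codon 6: TTC Phe / TTC Phe — identical.
Nonsynonymous differences: 2.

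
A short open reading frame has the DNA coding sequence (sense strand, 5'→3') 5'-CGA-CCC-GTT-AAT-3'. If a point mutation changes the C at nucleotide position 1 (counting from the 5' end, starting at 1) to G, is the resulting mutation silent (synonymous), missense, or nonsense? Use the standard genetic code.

missense

Position 1 falls in codon 1: CGA → Arg.
After the substitution the codon is GGA → Gly.
Arg ≠ Gly, so this is a missense mutation.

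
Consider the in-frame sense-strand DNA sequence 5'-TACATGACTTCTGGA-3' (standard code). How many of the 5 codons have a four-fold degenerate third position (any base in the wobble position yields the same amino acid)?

3

Codon 1 TAC (Tyr): third position 2-fold.
Codon 2 ATG (Met): third position 1-fold.
Codon 3 ACT (Thr): third position 4-fold.
Codon 4 TCT (Ser): third position 4-fold.
Codon 5 GGA (Gly): third position 4-fold.
Four-fold degenerate third positions: 3.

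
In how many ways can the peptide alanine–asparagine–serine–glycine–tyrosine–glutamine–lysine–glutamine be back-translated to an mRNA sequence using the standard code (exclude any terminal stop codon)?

Ala: 4 codons.
Asn: 2 codons.
Ser: 6 codons.
Gly: 4 codons.
Tyr: 2 codons.
Gln: 2 codons.
Lys: 2 codons.
Gln: 2 codons.
4 × 2 × 6 × 4 × 2 × 2 × 2 × 2 = 3072.

3072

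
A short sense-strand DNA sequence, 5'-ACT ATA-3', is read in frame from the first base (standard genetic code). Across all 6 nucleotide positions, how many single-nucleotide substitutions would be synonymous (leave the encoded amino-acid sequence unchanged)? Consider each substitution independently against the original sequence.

Codon 1 (ACT, Thr): 3 synonymous substitutions.
Codon 2 (ATA, Ile): 2 synonymous substitutions.
Total: 3 + 2 = 5.

5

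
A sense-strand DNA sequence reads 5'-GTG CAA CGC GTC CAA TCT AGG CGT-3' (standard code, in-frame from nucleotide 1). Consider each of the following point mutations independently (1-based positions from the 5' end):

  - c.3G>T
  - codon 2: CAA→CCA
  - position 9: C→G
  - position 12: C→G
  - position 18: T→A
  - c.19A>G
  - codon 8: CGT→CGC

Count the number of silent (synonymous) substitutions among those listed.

Codon 1: GTG (Val) → GTT (Val) — synonymous.
Codon 2: CAA (Gln) → CCA (Pro) — missense.
Codon 3: CGC (Arg) → CGG (Arg) — synonymous.
Codon 4: GTC (Val) → GTG (Val) — synonymous.
Codon 6: TCT (Ser) → TCA (Ser) — synonymous.
Codon 7: AGG (Arg) → GGG (Gly) — missense.
Codon 8: CGT (Arg) → CGC (Arg) — synonymous.
Synonymous: 5 of 7.

5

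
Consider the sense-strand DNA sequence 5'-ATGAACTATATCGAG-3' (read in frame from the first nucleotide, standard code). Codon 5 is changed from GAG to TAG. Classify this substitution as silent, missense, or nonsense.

Position 13 falls in codon 5: GAG → Glu.
After the substitution the codon is TAG → Stop.
The new codon is a stop codon, so this is a nonsense mutation.

nonsense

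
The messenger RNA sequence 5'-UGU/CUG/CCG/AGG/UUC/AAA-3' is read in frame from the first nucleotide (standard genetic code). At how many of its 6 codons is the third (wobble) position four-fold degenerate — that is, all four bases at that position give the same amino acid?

Codon 1 UGU (Cys): third position 2-fold.
Codon 2 CUG (Leu): third position 4-fold.
Codon 3 CCG (Pro): third position 4-fold.
Codon 4 AGG (Arg): third position 2-fold.
Codon 5 UUC (Phe): third position 2-fold.
Codon 6 AAA (Lys): third position 2-fold.
Four-fold degenerate third positions: 2.

2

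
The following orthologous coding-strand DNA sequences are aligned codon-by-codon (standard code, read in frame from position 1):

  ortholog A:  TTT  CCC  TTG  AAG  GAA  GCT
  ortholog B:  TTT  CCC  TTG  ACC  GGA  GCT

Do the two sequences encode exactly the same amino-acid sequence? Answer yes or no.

no

Codon 1: TTT Phe / TTT Phe — identical.
Codon 2: CCC Pro / CCC Pro — identical.
Codon 3: TTG Leu / TTG Leu — identical.
Codon 4: AAG Lys / ACC Thr — nonsynonymous.
Codon 5: GAA Glu / GGA Gly — nonsynonymous.
Codon 6: GCT Ala / GCT Ala — identical.
Nonsynonymous differences: 2 → different protein.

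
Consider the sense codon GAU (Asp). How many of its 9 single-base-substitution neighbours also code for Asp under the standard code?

1

Position 1: none → 0 synonymous.
Position 2: none → 0 synonymous.
Position 3: GAC → 1 synonymous.
Total: 0 + 0 + 1 = 1.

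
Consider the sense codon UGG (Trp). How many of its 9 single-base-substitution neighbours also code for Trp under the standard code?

0

Position 1: none → 0 synonymous.
Position 2: none → 0 synonymous.
Position 3: none → 0 synonymous.
Total: 0 + 0 + 0 = 0.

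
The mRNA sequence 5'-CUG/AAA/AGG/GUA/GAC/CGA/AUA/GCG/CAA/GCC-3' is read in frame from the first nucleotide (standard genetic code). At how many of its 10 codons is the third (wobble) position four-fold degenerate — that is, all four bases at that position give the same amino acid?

Codon 1 CUG (Leu): third position 4-fold.
Codon 2 AAA (Lys): third position 2-fold.
Codon 3 AGG (Arg): third position 2-fold.
Codon 4 GUA (Val): third position 4-fold.
Codon 5 GAC (Asp): third position 2-fold.
Codon 6 CGA (Arg): third position 4-fold.
Codon 7 AUA (Ile): third position 3-fold.
Codon 8 GCG (Ala): third position 4-fold.
Codon 9 CAA (Gln): third position 2-fold.
Codon 10 GCC (Ala): third position 4-fold.
Four-fold degenerate third positions: 5.

5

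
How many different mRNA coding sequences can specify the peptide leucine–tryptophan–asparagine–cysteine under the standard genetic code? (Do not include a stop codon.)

Leu: 6 codons.
Trp: 1 codon.
Asn: 2 codons.
Cys: 2 codons.
6 × 1 × 2 × 2 = 24.

24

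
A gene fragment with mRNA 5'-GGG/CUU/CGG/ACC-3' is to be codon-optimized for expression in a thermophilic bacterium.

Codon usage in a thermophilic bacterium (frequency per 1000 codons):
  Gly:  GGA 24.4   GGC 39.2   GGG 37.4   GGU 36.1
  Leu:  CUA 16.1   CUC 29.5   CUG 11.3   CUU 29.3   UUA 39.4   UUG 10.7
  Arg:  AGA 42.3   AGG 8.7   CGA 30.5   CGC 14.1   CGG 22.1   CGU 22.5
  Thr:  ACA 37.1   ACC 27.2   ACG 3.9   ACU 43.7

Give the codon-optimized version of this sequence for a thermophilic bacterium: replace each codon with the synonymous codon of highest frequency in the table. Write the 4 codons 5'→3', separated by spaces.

GGC UUA AGA ACU

Codon 1 (Gly): best is GGC at 39.2.
Codon 2 (Leu): best is UUA at 39.4.
Codon 3 (Arg): best is AGA at 42.3.
Codon 4 (Thr): best is ACU at 43.7.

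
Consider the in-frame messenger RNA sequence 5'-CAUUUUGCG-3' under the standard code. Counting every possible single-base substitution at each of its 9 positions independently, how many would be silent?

Codon 1 (CAU, His): 1 synonymous substitution.
Codon 2 (UUU, Phe): 1 synonymous substitution.
Codon 3 (GCG, Ala): 3 synonymous substitutions.
Total: 1 + 1 + 3 = 5.

5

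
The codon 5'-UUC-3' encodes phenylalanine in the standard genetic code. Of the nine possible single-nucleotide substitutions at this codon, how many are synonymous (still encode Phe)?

1

Position 1: none → 0 synonymous.
Position 2: none → 0 synonymous.
Position 3: UUU → 1 synonymous.
Total: 0 + 0 + 1 = 1.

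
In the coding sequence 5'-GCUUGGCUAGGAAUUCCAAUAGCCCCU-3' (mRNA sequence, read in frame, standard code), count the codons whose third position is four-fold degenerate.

Codon 1 GCU (Ala): third position 4-fold.
Codon 2 UGG (Trp): third position 1-fold.
Codon 3 CUA (Leu): third position 4-fold.
Codon 4 GGA (Gly): third position 4-fold.
Codon 5 AUU (Ile): third position 3-fold.
Codon 6 CCA (Pro): third position 4-fold.
Codon 7 AUA (Ile): third position 3-fold.
Codon 8 GCC (Ala): third position 4-fold.
Codon 9 CCU (Pro): third position 4-fold.
Four-fold degenerate third positions: 6.

6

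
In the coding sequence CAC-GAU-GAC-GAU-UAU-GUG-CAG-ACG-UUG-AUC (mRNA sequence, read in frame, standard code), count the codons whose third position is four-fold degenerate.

2

Codon 1 CAC (His): third position 2-fold.
Codon 2 GAU (Asp): third position 2-fold.
Codon 3 GAC (Asp): third position 2-fold.
Codon 4 GAU (Asp): third position 2-fold.
Codon 5 UAU (Tyr): third position 2-fold.
Codon 6 GUG (Val): third position 4-fold.
Codon 7 CAG (Gln): third position 2-fold.
Codon 8 ACG (Thr): third position 4-fold.
Codon 9 UUG (Leu): third position 2-fold.
Codon 10 AUC (Ile): third position 3-fold.
Four-fold degenerate third positions: 2.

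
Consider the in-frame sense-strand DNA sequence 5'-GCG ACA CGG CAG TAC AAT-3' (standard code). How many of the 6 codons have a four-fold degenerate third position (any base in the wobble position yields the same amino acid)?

3

Codon 1 GCG (Ala): third position 4-fold.
Codon 2 ACA (Thr): third position 4-fold.
Codon 3 CGG (Arg): third position 4-fold.
Codon 4 CAG (Gln): third position 2-fold.
Codon 5 TAC (Tyr): third position 2-fold.
Codon 6 AAT (Asn): third position 2-fold.
Four-fold degenerate third positions: 3.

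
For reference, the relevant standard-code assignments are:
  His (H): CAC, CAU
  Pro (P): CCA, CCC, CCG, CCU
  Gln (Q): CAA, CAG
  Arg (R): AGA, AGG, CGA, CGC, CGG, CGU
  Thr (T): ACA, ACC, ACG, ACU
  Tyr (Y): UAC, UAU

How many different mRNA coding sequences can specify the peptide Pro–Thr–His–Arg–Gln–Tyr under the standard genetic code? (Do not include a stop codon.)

Pro: 4 codons.
Thr: 4 codons.
His: 2 codons.
Arg: 6 codons.
Gln: 2 codons.
Tyr: 2 codons.
4 × 4 × 2 × 6 × 2 × 2 = 768.

768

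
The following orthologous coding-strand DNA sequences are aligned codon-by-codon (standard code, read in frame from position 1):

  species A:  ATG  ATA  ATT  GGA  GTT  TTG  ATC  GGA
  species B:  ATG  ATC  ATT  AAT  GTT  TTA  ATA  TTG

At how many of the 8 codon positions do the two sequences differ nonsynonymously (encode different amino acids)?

2

Codon 1: ATG Met / ATG Met — identical.
Codon 2: ATA Ile / ATC Ile — synonymous.
Codon 3: ATT Ile / ATT Ile — identical.
Codon 4: GGA Gly / AAT Asn — nonsynonymous.
Codon 5: GTT Val / GTT Val — identical.
Codon 6: TTG Leu / TTA Leu — synonymous.
Codon 7: ATC Ile / ATA Ile — synonymous.
Codon 8: GGA Gly / TTG Leu — nonsynonymous.
Nonsynonymous differences: 2.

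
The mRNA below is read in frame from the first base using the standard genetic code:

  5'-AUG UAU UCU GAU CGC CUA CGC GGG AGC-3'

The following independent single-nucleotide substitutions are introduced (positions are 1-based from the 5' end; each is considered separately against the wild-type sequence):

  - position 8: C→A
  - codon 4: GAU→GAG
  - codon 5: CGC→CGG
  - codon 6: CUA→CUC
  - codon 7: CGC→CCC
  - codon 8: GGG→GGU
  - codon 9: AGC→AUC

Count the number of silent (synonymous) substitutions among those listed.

3

Codon 3: UCU (Ser) → UAU (Tyr) — missense.
Codon 4: GAU (Asp) → GAG (Glu) — missense.
Codon 5: CGC (Arg) → CGG (Arg) — synonymous.
Codon 6: CUA (Leu) → CUC (Leu) — synonymous.
Codon 7: CGC (Arg) → CCC (Pro) — missense.
Codon 8: GGG (Gly) → GGU (Gly) — synonymous.
Codon 9: AGC (Ser) → AUC (Ile) — missense.
Synonymous: 3 of 7.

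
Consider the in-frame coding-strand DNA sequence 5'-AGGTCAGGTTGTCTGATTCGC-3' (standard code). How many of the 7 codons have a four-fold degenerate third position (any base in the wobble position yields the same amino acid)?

4

Codon 1 AGG (Arg): third position 2-fold.
Codon 2 TCA (Ser): third position 4-fold.
Codon 3 GGT (Gly): third position 4-fold.
Codon 4 TGT (Cys): third position 2-fold.
Codon 5 CTG (Leu): third position 4-fold.
Codon 6 ATT (Ile): third position 3-fold.
Codon 7 CGC (Arg): third position 4-fold.
Four-fold degenerate third positions: 4.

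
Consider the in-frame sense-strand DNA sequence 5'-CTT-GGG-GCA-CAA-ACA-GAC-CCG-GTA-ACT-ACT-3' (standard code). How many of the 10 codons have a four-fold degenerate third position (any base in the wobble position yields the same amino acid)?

8

Codon 1 CTT (Leu): third position 4-fold.
Codon 2 GGG (Gly): third position 4-fold.
Codon 3 GCA (Ala): third position 4-fold.
Codon 4 CAA (Gln): third position 2-fold.
Codon 5 ACA (Thr): third position 4-fold.
Codon 6 GAC (Asp): third position 2-fold.
Codon 7 CCG (Pro): third position 4-fold.
Codon 8 GTA (Val): third position 4-fold.
Codon 9 ACT (Thr): third position 4-fold.
Codon 10 ACT (Thr): third position 4-fold.
Four-fold degenerate third positions: 8.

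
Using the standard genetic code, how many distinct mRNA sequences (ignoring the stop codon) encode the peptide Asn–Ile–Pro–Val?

96

Asn: 2 codons.
Ile: 3 codons.
Pro: 4 codons.
Val: 4 codons.
2 × 3 × 4 × 4 = 96.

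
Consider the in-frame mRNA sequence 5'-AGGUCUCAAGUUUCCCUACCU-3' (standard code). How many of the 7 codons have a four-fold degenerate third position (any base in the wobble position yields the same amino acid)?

5

Codon 1 AGG (Arg): third position 2-fold.
Codon 2 UCU (Ser): third position 4-fold.
Codon 3 CAA (Gln): third position 2-fold.
Codon 4 GUU (Val): third position 4-fold.
Codon 5 UCC (Ser): third position 4-fold.
Codon 6 CUA (Leu): third position 4-fold.
Codon 7 CCU (Pro): third position 4-fold.
Four-fold degenerate third positions: 5.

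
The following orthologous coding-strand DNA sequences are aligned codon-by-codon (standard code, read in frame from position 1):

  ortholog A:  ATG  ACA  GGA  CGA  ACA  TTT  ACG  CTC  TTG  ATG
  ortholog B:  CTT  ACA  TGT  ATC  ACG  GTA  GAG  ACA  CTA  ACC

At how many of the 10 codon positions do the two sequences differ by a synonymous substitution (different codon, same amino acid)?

2

Codon 1: ATG Met / CTT Leu — nonsynonymous.
Codon 2: ACA Thr / ACA Thr — identical.
Codon 3: GGA Gly / TGT Cys — nonsynonymous.
Codon 4: CGA Arg / ATC Ile — nonsynonymous.
Codon 5: ACA Thr / ACG Thr — synonymous.
Codon 6: TTT Phe / GTA Val — nonsynonymous.
Codon 7: ACG Thr / GAG Glu — nonsynonymous.
Codon 8: CTC Leu / ACA Thr — nonsynonymous.
Codon 9: TTG Leu / CTA Leu — synonymous.
Codon 10: ATG Met / ACC Thr — nonsynonymous.
Synonymous differences: 2.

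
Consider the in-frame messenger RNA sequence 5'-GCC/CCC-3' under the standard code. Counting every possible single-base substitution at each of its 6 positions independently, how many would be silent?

Codon 1 (GCC, Ala): 3 synonymous substitutions.
Codon 2 (CCC, Pro): 3 synonymous substitutions.
Total: 3 + 3 = 6.

6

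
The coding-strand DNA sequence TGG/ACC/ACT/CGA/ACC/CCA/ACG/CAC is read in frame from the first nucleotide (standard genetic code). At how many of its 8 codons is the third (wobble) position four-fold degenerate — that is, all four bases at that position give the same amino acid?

Codon 1 TGG (Trp): third position 1-fold.
Codon 2 ACC (Thr): third position 4-fold.
Codon 3 ACT (Thr): third position 4-fold.
Codon 4 CGA (Arg): third position 4-fold.
Codon 5 ACC (Thr): third position 4-fold.
Codon 6 CCA (Pro): third position 4-fold.
Codon 7 ACG (Thr): third position 4-fold.
Codon 8 CAC (His): third position 2-fold.
Four-fold degenerate third positions: 6.

6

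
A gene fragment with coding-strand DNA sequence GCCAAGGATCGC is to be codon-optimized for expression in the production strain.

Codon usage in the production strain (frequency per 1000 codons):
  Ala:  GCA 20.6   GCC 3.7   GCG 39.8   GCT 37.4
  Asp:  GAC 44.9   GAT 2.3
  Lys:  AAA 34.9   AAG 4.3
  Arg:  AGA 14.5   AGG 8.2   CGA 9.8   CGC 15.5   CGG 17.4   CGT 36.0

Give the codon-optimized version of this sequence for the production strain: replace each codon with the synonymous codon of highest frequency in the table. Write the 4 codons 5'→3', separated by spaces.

Codon 1 (Ala): best is GCG at 39.8.
Codon 2 (Lys): best is AAA at 34.9.
Codon 3 (Asp): best is GAC at 44.9.
Codon 4 (Arg): best is CGT at 36.0.

GCG AAA GAC CGT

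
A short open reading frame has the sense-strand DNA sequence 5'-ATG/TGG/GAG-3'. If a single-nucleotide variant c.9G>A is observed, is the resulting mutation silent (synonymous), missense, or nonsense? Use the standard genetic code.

silent

Position 9 falls in codon 3: GAG → Glu.
After the substitution the codon is GAA → Glu.
Both encode Glu, so the change is synonymous.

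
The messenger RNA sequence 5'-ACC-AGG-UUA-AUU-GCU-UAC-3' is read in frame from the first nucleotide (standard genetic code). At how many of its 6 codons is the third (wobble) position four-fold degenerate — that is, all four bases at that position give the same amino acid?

Codon 1 ACC (Thr): third position 4-fold.
Codon 2 AGG (Arg): third position 2-fold.
Codon 3 UUA (Leu): third position 2-fold.
Codon 4 AUU (Ile): third position 3-fold.
Codon 5 GCU (Ala): third position 4-fold.
Codon 6 UAC (Tyr): third position 2-fold.
Four-fold degenerate third positions: 2.

2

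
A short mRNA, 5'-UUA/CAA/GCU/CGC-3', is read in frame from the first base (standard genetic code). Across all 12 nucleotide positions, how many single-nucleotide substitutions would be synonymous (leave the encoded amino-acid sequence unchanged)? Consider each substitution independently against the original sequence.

9

Codon 1 (UUA, Leu): 2 synonymous substitutions.
Codon 2 (CAA, Gln): 1 synonymous substitution.
Codon 3 (GCU, Ala): 3 synonymous substitutions.
Codon 4 (CGC, Arg): 3 synonymous substitutions.
Total: 2 + 1 + 3 + 3 = 9.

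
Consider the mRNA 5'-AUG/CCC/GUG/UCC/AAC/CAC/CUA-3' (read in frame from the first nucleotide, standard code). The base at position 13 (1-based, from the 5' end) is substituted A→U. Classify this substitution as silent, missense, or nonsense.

Position 13 falls in codon 5: AAC → Asn.
After the substitution the codon is UAC → Tyr.
Asn ≠ Tyr, so this is a missense mutation.

missense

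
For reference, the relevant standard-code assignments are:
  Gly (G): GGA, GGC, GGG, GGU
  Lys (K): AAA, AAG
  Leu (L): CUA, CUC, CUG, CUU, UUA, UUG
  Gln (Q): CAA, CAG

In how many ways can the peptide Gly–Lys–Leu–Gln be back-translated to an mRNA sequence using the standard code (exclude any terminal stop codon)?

Gly: 4 codons.
Lys: 2 codons.
Leu: 6 codons.
Gln: 2 codons.
4 × 2 × 6 × 2 = 96.

96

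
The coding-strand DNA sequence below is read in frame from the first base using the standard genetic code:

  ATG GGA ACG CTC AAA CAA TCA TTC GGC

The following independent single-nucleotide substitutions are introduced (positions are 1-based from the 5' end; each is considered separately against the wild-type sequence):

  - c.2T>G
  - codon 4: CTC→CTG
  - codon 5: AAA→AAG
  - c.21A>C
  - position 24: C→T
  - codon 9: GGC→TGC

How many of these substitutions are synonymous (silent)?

Codon 1: ATG (Met) → AGG (Arg) — missense.
Codon 4: CTC (Leu) → CTG (Leu) — synonymous.
Codon 5: AAA (Lys) → AAG (Lys) — synonymous.
Codon 7: TCA (Ser) → TCC (Ser) — synonymous.
Codon 8: TTC (Phe) → TTT (Phe) — synonymous.
Codon 9: GGC (Gly) → TGC (Cys) — missense.
Synonymous: 4 of 6.

4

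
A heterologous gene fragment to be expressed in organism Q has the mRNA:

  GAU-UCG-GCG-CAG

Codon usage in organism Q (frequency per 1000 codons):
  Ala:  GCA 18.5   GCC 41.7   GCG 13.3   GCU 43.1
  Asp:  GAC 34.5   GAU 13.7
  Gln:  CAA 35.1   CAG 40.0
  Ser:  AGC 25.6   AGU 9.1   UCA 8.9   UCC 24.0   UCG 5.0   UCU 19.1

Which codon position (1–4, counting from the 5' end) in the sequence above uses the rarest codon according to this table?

2

Codon 1 GAU (Asp): 13.7 per 1000.
Codon 2 UCG (Ser): 5.0 per 1000.
Codon 3 GCG (Ala): 13.3 per 1000.
Codon 4 CAG (Gln): 40.0 per 1000.
Lowest frequency is 5.0 at codon 2.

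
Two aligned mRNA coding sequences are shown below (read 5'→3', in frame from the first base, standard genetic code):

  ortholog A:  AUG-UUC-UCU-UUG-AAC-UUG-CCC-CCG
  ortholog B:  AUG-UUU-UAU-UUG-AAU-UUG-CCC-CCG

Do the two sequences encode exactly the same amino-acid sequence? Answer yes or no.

Codon 1: AUG Met / AUG Met — identical.
Codon 2: UUC Phe / UUU Phe — synonymous.
Codon 3: UCU Ser / UAU Tyr — nonsynonymous.
Codon 4: UUG Leu / UUG Leu — identical.
Codon 5: AAC Asn / AAU Asn — synonymous.
Codon 6: UUG Leu / UUG Leu — identical.
Codon 7: CCC Pro / CCC Pro — identical.
Codon 8: CCG Pro / CCG Pro — identical.
Nonsynonymous differences: 1 → different protein.

no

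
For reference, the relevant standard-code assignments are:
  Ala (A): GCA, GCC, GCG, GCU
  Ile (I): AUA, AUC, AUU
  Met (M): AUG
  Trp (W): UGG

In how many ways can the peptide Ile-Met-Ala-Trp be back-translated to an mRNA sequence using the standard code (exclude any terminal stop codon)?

12

Ile: 3 codons.
Met: 1 codon.
Ala: 4 codons.
Trp: 1 codon.
3 × 1 × 4 × 1 = 12.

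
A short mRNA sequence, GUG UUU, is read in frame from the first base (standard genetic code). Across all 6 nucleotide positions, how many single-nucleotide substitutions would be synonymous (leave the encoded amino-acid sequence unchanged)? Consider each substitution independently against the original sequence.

Codon 1 (GUG, Val): 3 synonymous substitutions.
Codon 2 (UUU, Phe): 1 synonymous substitution.
Total: 3 + 1 = 4.

4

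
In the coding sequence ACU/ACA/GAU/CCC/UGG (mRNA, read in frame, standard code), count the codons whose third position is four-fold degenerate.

Codon 1 ACU (Thr): third position 4-fold.
Codon 2 ACA (Thr): third position 4-fold.
Codon 3 GAU (Asp): third position 2-fold.
Codon 4 CCC (Pro): third position 4-fold.
Codon 5 UGG (Trp): third position 1-fold.
Four-fold degenerate third positions: 3.

3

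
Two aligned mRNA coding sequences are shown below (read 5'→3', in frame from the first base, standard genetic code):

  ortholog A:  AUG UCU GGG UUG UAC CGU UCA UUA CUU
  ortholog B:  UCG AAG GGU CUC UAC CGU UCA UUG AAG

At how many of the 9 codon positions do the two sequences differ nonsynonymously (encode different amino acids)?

3

Codon 1: AUG Met / UCG Ser — nonsynonymous.
Codon 2: UCU Ser / AAG Lys — nonsynonymous.
Codon 3: GGG Gly / GGU Gly — synonymous.
Codon 4: UUG Leu / CUC Leu — synonymous.
Codon 5: UAC Tyr / UAC Tyr — identical.
Codon 6: CGU Arg / CGU Arg — identical.
Codon 7: UCA Ser / UCA Ser — identical.
Codon 8: UUA Leu / UUG Leu — synonymous.
Codon 9: CUU Leu / AAG Lys — nonsynonymous.
Nonsynonymous differences: 3.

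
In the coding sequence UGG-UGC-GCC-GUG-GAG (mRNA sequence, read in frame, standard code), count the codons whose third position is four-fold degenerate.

2

Codon 1 UGG (Trp): third position 1-fold.
Codon 2 UGC (Cys): third position 2-fold.
Codon 3 GCC (Ala): third position 4-fold.
Codon 4 GUG (Val): third position 4-fold.
Codon 5 GAG (Glu): third position 2-fold.
Four-fold degenerate third positions: 2.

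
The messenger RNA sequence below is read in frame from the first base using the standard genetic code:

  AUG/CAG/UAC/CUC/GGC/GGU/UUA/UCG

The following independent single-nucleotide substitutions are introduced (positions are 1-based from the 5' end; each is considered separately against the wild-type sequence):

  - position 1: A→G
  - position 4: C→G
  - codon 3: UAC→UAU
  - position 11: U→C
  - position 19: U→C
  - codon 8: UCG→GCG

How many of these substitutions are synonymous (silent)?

2

Codon 1: AUG (Met) → GUG (Val) — missense.
Codon 2: CAG (Gln) → GAG (Glu) — missense.
Codon 3: UAC (Tyr) → UAU (Tyr) — synonymous.
Codon 4: CUC (Leu) → CCC (Pro) — missense.
Codon 7: UUA (Leu) → CUA (Leu) — synonymous.
Codon 8: UCG (Ser) → GCG (Ala) — missense.
Synonymous: 2 of 6.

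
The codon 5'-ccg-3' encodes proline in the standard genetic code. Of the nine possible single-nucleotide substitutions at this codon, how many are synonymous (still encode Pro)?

Position 1: none → 0 synonymous.
Position 2: none → 0 synonymous.
Position 3: CCU, CCC, CCA → 3 synonymous.
Total: 0 + 0 + 3 = 3.

3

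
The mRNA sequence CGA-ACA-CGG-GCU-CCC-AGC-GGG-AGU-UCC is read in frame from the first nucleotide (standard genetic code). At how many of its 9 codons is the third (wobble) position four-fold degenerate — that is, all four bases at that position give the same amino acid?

7

Codon 1 CGA (Arg): third position 4-fold.
Codon 2 ACA (Thr): third position 4-fold.
Codon 3 CGG (Arg): third position 4-fold.
Codon 4 GCU (Ala): third position 4-fold.
Codon 5 CCC (Pro): third position 4-fold.
Codon 6 AGC (Ser): third position 2-fold.
Codon 7 GGG (Gly): third position 4-fold.
Codon 8 AGU (Ser): third position 2-fold.
Codon 9 UCC (Ser): third position 4-fold.
Four-fold degenerate third positions: 7.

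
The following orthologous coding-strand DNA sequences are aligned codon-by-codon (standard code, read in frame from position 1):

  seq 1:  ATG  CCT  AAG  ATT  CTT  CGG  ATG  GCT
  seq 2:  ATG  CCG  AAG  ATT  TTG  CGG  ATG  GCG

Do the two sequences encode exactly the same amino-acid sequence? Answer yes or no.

yes

Codon 1: ATG Met / ATG Met — identical.
Codon 2: CCT Pro / CCG Pro — synonymous.
Codon 3: AAG Lys / AAG Lys — identical.
Codon 4: ATT Ile / ATT Ile — identical.
Codon 5: CTT Leu / TTG Leu — synonymous.
Codon 6: CGG Arg / CGG Arg — identical.
Codon 7: ATG Met / ATG Met — identical.
Codon 8: GCT Ala / GCG Ala — synonymous.
Nonsynonymous differences: 0 → same protein.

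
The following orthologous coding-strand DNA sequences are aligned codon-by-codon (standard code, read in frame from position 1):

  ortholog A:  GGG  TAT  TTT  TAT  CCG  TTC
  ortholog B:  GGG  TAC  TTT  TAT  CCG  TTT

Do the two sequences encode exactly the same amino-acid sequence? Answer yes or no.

Codon 1: GGG Gly / GGG Gly — identical.
Codon 2: TAT Tyr / TAC Tyr — synonymous.
Codon 3: TTT Phe / TTT Phe — identical.
Codon 4: TAT Tyr / TAT Tyr — identical.
Codon 5: CCG Pro / CCG Pro — identical.
Codon 6: TTC Phe / TTT Phe — synonymous.
Nonsynonymous differences: 0 → same protein.

yes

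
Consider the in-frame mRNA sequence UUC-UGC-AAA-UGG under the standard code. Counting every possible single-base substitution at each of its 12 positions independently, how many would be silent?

Codon 1 (UUC, Phe): 1 synonymous substitution.
Codon 2 (UGC, Cys): 1 synonymous substitution.
Codon 3 (AAA, Lys): 1 synonymous substitution.
Codon 4 (UGG, Trp): 0 synonymous substitutions.
Total: 1 + 1 + 1 + 0 = 3.

3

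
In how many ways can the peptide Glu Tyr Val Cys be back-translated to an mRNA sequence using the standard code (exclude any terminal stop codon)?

Glu: 2 codons.
Tyr: 2 codons.
Val: 4 codons.
Cys: 2 codons.
2 × 2 × 4 × 2 = 32.

32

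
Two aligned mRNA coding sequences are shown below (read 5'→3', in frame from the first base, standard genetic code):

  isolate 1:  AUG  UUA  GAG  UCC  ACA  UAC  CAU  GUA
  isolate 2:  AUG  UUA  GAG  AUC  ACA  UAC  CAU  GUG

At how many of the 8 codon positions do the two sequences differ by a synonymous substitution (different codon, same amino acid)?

1

Codon 1: AUG Met / AUG Met — identical.
Codon 2: UUA Leu / UUA Leu — identical.
Codon 3: GAG Glu / GAG Glu — identical.
Codon 4: UCC Ser / AUC Ile — nonsynonymous.
Codon 5: ACA Thr / ACA Thr — identical.
Codon 6: UAC Tyr / UAC Tyr — identical.
Codon 7: CAU His / CAU His — identical.
Codon 8: GUA Val / GUG Val — synonymous.
Synonymous differences: 1.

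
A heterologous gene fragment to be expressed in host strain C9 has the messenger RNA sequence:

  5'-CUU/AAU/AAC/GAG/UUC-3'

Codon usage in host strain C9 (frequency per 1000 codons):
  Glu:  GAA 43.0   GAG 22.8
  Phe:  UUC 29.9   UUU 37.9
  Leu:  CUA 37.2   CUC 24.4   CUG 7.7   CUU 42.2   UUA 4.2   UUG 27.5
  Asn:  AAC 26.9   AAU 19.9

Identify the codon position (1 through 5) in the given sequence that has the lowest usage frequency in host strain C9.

2

Codon 1 CUU (Leu): 42.2 per 1000.
Codon 2 AAU (Asn): 19.9 per 1000.
Codon 3 AAC (Asn): 26.9 per 1000.
Codon 4 GAG (Glu): 22.8 per 1000.
Codon 5 UUC (Phe): 29.9 per 1000.
Lowest frequency is 19.9 at codon 2.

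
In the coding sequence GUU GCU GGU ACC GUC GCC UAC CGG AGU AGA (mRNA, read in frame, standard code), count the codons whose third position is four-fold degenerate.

7

Codon 1 GUU (Val): third position 4-fold.
Codon 2 GCU (Ala): third position 4-fold.
Codon 3 GGU (Gly): third position 4-fold.
Codon 4 ACC (Thr): third position 4-fold.
Codon 5 GUC (Val): third position 4-fold.
Codon 6 GCC (Ala): third position 4-fold.
Codon 7 UAC (Tyr): third position 2-fold.
Codon 8 CGG (Arg): third position 4-fold.
Codon 9 AGU (Ser): third position 2-fold.
Codon 10 AGA (Arg): third position 2-fold.
Four-fold degenerate third positions: 7.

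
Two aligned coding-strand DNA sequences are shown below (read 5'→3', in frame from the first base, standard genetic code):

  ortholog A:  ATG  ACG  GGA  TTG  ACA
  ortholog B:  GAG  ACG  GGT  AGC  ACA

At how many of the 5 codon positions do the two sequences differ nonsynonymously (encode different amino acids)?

2

Codon 1: ATG Met / GAG Glu — nonsynonymous.
Codon 2: ACG Thr / ACG Thr — identical.
Codon 3: GGA Gly / GGT Gly — synonymous.
Codon 4: TTG Leu / AGC Ser — nonsynonymous.
Codon 5: ACA Thr / ACA Thr — identical.
Nonsynonymous differences: 2.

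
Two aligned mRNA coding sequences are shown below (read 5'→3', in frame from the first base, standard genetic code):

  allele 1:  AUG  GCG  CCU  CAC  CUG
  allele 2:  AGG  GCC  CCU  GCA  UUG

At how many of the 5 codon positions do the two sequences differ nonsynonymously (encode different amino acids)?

Codon 1: AUG Met / AGG Arg — nonsynonymous.
Codon 2: GCG Ala / GCC Ala — synonymous.
Codon 3: CCU Pro / CCU Pro — identical.
Codon 4: CAC His / GCA Ala — nonsynonymous.
Codon 5: CUG Leu / UUG Leu — synonymous.
Nonsynonymous differences: 2.

2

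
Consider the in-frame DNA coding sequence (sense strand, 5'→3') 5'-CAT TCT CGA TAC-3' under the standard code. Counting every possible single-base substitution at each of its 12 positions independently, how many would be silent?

9

Codon 1 (CAT, His): 1 synonymous substitution.
Codon 2 (TCT, Ser): 3 synonymous substitutions.
Codon 3 (CGA, Arg): 4 synonymous substitutions.
Codon 4 (TAC, Tyr): 1 synonymous substitution.
Total: 1 + 3 + 4 + 1 = 9.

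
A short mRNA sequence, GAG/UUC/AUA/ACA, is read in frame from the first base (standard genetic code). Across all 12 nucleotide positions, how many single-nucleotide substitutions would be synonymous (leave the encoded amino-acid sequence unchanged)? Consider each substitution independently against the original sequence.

7

Codon 1 (GAG, Glu): 1 synonymous substitution.
Codon 2 (UUC, Phe): 1 synonymous substitution.
Codon 3 (AUA, Ile): 2 synonymous substitutions.
Codon 4 (ACA, Thr): 3 synonymous substitutions.
Total: 1 + 1 + 2 + 3 = 7.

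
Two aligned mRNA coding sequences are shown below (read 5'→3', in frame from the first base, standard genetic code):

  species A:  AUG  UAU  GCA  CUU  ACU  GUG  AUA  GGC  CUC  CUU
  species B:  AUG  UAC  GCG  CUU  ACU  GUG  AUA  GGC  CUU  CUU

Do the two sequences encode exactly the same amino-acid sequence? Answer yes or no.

yes

Codon 1: AUG Met / AUG Met — identical.
Codon 2: UAU Tyr / UAC Tyr — synonymous.
Codon 3: GCA Ala / GCG Ala — synonymous.
Codon 4: CUU Leu / CUU Leu — identical.
Codon 5: ACU Thr / ACU Thr — identical.
Codon 6: GUG Val / GUG Val — identical.
Codon 7: AUA Ile / AUA Ile — identical.
Codon 8: GGC Gly / GGC Gly — identical.
Codon 9: CUC Leu / CUU Leu — synonymous.
Codon 10: CUU Leu / CUU Leu — identical.
Nonsynonymous differences: 0 → same protein.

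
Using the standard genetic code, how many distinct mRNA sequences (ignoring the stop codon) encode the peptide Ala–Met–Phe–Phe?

Ala: 4 codons.
Met: 1 codon.
Phe: 2 codons.
Phe: 2 codons.
4 × 1 × 2 × 2 = 16.

16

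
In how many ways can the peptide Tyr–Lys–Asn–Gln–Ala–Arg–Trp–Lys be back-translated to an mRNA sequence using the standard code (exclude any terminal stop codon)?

768

Tyr: 2 codons.
Lys: 2 codons.
Asn: 2 codons.
Gln: 2 codons.
Ala: 4 codons.
Arg: 6 codons.
Trp: 1 codon.
Lys: 2 codons.
2 × 2 × 2 × 2 × 4 × 6 × 1 × 2 = 768.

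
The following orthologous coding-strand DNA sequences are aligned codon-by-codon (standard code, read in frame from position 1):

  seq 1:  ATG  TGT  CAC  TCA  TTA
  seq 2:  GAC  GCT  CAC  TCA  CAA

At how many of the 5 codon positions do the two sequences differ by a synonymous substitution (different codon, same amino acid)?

0

Codon 1: ATG Met / GAC Asp — nonsynonymous.
Codon 2: TGT Cys / GCT Ala — nonsynonymous.
Codon 3: CAC His / CAC His — identical.
Codon 4: TCA Ser / TCA Ser — identical.
Codon 5: TTA Leu / CAA Gln — nonsynonymous.
Synonymous differences: 0.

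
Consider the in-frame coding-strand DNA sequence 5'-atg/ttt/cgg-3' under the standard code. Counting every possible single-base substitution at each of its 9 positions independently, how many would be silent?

5

Codon 1 (ATG, Met): 0 synonymous substitutions.
Codon 2 (TTT, Phe): 1 synonymous substitution.
Codon 3 (CGG, Arg): 4 synonymous substitutions.
Total: 0 + 1 + 4 = 5.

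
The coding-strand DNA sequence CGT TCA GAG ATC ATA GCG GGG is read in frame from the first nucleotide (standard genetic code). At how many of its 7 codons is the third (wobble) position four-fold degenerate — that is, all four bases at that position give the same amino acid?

Codon 1 CGT (Arg): third position 4-fold.
Codon 2 TCA (Ser): third position 4-fold.
Codon 3 GAG (Glu): third position 2-fold.
Codon 4 ATC (Ile): third position 3-fold.
Codon 5 ATA (Ile): third position 3-fold.
Codon 6 GCG (Ala): third position 4-fold.
Codon 7 GGG (Gly): third position 4-fold.
Four-fold degenerate third positions: 4.

4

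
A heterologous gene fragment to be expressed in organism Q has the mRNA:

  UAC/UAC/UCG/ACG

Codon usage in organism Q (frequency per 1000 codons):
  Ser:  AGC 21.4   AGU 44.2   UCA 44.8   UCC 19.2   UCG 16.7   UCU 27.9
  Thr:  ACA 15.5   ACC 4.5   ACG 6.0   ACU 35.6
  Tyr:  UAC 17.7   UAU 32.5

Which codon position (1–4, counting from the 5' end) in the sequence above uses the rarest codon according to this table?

Codon 1 UAC (Tyr): 17.7 per 1000.
Codon 2 UAC (Tyr): 17.7 per 1000.
Codon 3 UCG (Ser): 16.7 per 1000.
Codon 4 ACG (Thr): 6.0 per 1000.
Lowest frequency is 6.0 at codon 4.

4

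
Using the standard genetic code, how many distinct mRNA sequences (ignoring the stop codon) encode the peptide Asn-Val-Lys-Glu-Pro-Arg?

Asn: 2 codons.
Val: 4 codons.
Lys: 2 codons.
Glu: 2 codons.
Pro: 4 codons.
Arg: 6 codons.
2 × 4 × 2 × 2 × 4 × 6 = 768.

768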